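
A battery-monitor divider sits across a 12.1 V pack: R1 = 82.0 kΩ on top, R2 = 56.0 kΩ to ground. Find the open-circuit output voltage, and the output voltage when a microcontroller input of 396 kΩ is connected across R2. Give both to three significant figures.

Open-circuit: V = 12.1 × 56.0/(82.0 + 56.0) = 4.91 V.
With the load, R2 becomes R2‖R_L = 49.06 kΩ, so V = 12.1 × 49.06/131.1 = 4.53 V.

Unloaded: 4.91 V; loaded: 4.53 V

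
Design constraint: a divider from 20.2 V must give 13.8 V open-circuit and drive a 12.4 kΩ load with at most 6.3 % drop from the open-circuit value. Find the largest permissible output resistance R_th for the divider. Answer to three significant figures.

R_th ≤ 834 Ω

Loading drop = R_th/(R_th + R_L) ≤ 0.0630, so R_th ≤ R_L · ε/(1−ε) = 12.4 kΩ × 0.0630/0.9370 = 834 Ω.
(Any R1, R2 with R2/(R1+R2) = 0.683 and R1‖R2 ≤ 834 Ω will meet the spec.)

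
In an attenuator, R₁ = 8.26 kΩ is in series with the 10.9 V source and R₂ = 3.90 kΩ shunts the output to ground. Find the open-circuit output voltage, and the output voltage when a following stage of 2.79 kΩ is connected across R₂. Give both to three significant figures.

Unloaded: 3.50 V; loaded: 1.79 V

Open-circuit: V = 10.9 × 3.90/(8.26 + 3.90) = 3.50 V.
With the load, R₂ becomes R₂‖R_L = 1.626 kΩ, so V = 10.9 × 1.626/9.886 = 1.79 V.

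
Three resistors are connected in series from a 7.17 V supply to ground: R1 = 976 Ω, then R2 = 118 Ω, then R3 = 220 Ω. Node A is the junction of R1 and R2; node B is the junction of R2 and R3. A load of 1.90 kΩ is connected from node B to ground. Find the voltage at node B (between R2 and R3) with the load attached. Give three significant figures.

At node B, R3 is in parallel with the load: R3‖R_L = 197.2 Ω.
Below node A the resistance is R2 + (R3‖R_L) = 315.2 Ω, so V_A = 7.17 × 315.2/1291 = 1.750 V.
Then V_B = V_A × (R3‖R_L)/(R2 + R3‖R_L) = 1.750 × 197.2/315.2 = 1.09 V.

V ≈ 1.09 V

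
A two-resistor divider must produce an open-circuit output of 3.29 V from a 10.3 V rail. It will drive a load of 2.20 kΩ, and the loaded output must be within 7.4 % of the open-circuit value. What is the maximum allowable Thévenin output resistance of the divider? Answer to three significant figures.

R_th ≤ 176 Ω

Loading drop = R_th/(R_th + R_L) ≤ 0.0740, so R_th ≤ R_L · ε/(1−ε) = 2.20 kΩ × 0.0740/0.9260 = 176 Ω.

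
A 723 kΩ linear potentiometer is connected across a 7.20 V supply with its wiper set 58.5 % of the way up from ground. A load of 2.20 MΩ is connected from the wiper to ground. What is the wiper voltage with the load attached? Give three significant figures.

The wiper splits the pot into (1−α)R = 300.0 kΩ above and αR = 423.0 kΩ below.
Lower section ‖ load = 354.8 kΩ.
V_wiper = 7.20 × 354.8/(300.0 + 354.8) = 3.90 V.

V ≈ 3.90 V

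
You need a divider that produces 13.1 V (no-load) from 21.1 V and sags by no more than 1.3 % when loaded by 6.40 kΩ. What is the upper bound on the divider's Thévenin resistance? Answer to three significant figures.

Loading drop = R_th/(R_th + R_L) ≤ 0.0130, so R_th ≤ R_L · ε/(1−ε) = 6.40 kΩ × 0.0130/0.9870 = 84.3 Ω.

R_th ≤ 84.3 Ω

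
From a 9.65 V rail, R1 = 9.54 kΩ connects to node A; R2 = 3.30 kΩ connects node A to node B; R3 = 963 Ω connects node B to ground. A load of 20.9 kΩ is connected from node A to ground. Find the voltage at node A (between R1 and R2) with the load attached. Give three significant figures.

Below node A the series string R2+R3 = 4263 Ω sits in parallel with the 20900 Ω load: 3541 Ω.
V_A = 9.65 × 3541/(9540 + 3541) = 2.61 V.

V ≈ 2.61 V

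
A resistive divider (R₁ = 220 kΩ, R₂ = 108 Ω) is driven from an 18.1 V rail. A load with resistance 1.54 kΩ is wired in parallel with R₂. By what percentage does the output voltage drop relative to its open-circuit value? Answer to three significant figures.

6.55 %

The divider's output (Thévenin) resistance is R₁‖R₂ = 107.9 Ω.
Fractional drop under load = R_th/(R_th + R_L) = 107.9 / (107.9 + 1540) = 0.06550.
So the output falls by 6.55 %.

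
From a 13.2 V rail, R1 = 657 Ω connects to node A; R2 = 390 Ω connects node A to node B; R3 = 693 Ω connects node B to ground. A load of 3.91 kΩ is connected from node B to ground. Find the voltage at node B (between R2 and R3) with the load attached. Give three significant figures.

V ≈ 4.75 V

At node B, R3 is in parallel with the load: R3‖R_L = 588.7 Ω.
Below node A the resistance is R2 + (R3‖R_L) = 978.7 Ω, so V_A = 13.2 × 978.7/1636 = 7.898 V.
Then V_B = V_A × (R3‖R_L)/(R2 + R3‖R_L) = 7.898 × 588.7/978.7 = 4.75 V.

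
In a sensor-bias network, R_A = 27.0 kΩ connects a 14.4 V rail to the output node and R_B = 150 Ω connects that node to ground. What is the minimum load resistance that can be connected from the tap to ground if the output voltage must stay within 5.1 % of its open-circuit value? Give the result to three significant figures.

Output resistance R_th = R_A‖R_B = (27000 × 150)/27150 = 149.2 Ω.
The fractional drop is R_th/(R_th + R_L); requiring this ≤ 0.0510 gives R_L ≥ R_th(1/0.0510 − 1) = 149.2 × 18.61 = 2.78 kΩ.

R_L(min) ≈ 2.78 kΩ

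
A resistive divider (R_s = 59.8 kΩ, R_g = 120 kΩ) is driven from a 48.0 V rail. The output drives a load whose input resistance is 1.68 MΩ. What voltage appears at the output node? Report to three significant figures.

The load sits in parallel with R_g: R_g‖R_L = (120 × 1680) / (120 + 1680) = 112.0 kΩ.
V_out = 48.0 × 112.0 / (59.8 + 112.0) = 48.0 × 112.0/171.8 = 31.3 V.
(Unloaded it would have been 32.0 V.)

V_out ≈ 31.3 V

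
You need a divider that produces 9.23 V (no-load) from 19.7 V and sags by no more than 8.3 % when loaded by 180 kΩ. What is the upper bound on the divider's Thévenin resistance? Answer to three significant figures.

Loading drop = R_th/(R_th + R_L) ≤ 0.0830, so R_th ≤ R_L · ε/(1−ε) = 180 kΩ × 0.0830/0.9170 = 16.3 kΩ.
(Any R1, R2 with R2/(R1+R2) = 0.469 and R1‖R2 ≤ 16.3 kΩ will meet the spec.)

R_th ≤ 16.3 kΩ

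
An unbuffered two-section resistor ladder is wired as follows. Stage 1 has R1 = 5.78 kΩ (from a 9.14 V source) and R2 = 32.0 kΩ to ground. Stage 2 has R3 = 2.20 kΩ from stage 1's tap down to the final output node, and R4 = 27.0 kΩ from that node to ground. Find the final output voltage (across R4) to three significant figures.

Stage 2 presents R3+R4 = 29.20 kΩ as a load on stage 1's tap.
Stage 1's lower leg becomes R2‖(R3+R4) = 15.27 kΩ, so V_mid = 9.14 × 15.27/21.05 = 6.630 V.
Stage 2 is itself unloaded: V_out = V_mid × R4/(R3+R4) = 6.630 × 27.0/29.20 = 6.13 V.

V_out ≈ 6.13 V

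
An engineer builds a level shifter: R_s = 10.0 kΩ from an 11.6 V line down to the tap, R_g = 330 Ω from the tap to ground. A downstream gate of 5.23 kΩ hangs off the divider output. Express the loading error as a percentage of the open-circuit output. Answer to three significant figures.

5.76 %

The divider's output (Thévenin) resistance is R_s‖R_g = 319.5 Ω.
Fractional drop under load = R_th/(R_th + R_L) = 319.5 / (319.5 + 5230) = 0.05757.
So the output falls by 5.76 %.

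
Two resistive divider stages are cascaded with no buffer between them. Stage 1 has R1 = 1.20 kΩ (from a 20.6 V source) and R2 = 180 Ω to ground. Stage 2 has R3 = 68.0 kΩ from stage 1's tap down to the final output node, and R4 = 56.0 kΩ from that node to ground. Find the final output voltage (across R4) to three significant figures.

Stage 2 presents R3+R4 = 124000 Ω as a load on stage 1's tap.
Stage 1's lower leg becomes R2‖(R3+R4) = 179.7 Ω, so V_mid = 20.6 × 179.7/1380 = 2.684 V.
Stage 2 is itself unloaded: V_out = V_mid × R4/(R3+R4) = 2.684 × 56000/124000 = 1.21 V.

V_out ≈ 1.21 V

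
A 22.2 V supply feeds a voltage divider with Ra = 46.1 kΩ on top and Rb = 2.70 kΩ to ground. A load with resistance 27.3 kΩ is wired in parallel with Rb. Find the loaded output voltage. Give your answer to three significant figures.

V_out ≈ 1.12 V

The load sits in parallel with Rb: Rb‖R_L = (2.70 × 27.3) / (2.70 + 27.3) = 2.457 kΩ.
V_out = 22.2 × 2.457 / (46.1 + 2.457) = 22.2 × 2.457/48.56 = 1.12 V.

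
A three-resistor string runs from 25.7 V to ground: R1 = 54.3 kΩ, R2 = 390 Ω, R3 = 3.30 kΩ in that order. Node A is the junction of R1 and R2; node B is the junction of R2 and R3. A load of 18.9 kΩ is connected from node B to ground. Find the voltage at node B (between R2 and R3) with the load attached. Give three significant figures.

V ≈ 1.26 V

At node B, R3 is in parallel with the load: R3‖R_L = 2809 Ω.
Below node A the resistance is R2 + (R3‖R_L) = 3199 Ω, so V_A = 25.7 × 3199/57500 = 1.430 V.
Then V_B = V_A × (R3‖R_L)/(R2 + R3‖R_L) = 1.430 × 2809/3199 = 1.26 V.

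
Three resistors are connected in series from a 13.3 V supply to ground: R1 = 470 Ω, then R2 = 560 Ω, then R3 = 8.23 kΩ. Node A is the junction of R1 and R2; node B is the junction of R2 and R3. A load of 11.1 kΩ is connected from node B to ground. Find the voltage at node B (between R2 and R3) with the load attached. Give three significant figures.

V ≈ 10.9 V

At node B, R3 is in parallel with the load: R3‖R_L = 4726 Ω.
Below node A the resistance is R2 + (R3‖R_L) = 5286 Ω, so V_A = 13.3 × 5286/5756 = 12.21 V.
Then V_B = V_A × (R3‖R_L)/(R2 + R3‖R_L) = 12.21 × 4726/5286 = 10.9 V.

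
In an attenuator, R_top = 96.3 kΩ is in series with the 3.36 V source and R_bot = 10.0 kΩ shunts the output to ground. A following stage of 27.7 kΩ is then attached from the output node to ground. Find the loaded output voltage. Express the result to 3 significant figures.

The load sits in parallel with R_bot: R_bot‖R_L = (10.0 × 27.7) / (10.0 + 27.7) = 7.347 kΩ.
V_out = 3.36 × 7.347 / (96.3 + 7.347) = 3.36 × 7.347/103.6 = 0.238 V.

V_out ≈ 0.238 V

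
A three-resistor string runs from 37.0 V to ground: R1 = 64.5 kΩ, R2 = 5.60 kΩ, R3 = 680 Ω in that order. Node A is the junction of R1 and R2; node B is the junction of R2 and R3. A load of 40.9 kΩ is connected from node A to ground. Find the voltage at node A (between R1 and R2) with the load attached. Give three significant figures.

V ≈ 2.88 V

Below node A the series string R2+R3 = 6280 Ω sits in parallel with the 40900 Ω load: 5444 Ω.
V_A = 37.0 × 5444/(64500 + 5444) = 2.88 V.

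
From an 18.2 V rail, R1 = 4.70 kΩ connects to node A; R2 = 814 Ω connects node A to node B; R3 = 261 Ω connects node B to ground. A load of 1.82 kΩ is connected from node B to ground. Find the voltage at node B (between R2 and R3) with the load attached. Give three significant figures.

V ≈ 0.723 V

At node B, R3 is in parallel with the load: R3‖R_L = 228.3 Ω.
Below node A the resistance is R2 + (R3‖R_L) = 1042 Ω, so V_A = 18.2 × 1042/5742 = 3.303 V.
Then V_B = V_A × (R3‖R_L)/(R2 + R3‖R_L) = 3.303 × 228.3/1042 = 0.723 V.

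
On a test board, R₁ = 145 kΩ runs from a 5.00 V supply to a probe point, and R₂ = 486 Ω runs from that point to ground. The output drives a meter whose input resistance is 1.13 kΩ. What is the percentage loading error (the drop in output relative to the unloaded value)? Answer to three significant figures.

Unloaded V = 5.00 × 486/145500 = 0.01670 V.
Loaded: R₂‖R_L = 339.8 Ω, giving V = 5.00 × 339.8/145300 = 0.01169 V.
Drop = (0.01670 − 0.01169) / 0.01670 = 30.0 %.

30.0 %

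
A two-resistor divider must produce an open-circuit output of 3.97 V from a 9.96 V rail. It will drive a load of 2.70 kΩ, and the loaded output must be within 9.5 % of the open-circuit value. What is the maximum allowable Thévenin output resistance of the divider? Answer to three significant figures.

R_th ≤ 283 Ω

Loading drop = R_th/(R_th + R_L) ≤ 0.0950, so R_th ≤ R_L · ε/(1−ε) = 2.70 kΩ × 0.0950/0.9050 = 283 Ω.
(Any R1, R2 with R2/(R1+R2) = 0.399 and R1‖R2 ≤ 283 Ω will meet the spec.)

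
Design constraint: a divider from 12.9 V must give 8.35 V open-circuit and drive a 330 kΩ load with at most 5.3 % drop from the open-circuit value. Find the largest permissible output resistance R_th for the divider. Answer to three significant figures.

R_th ≤ 18.5 kΩ

Loading drop = R_th/(R_th + R_L) ≤ 0.0530, so R_th ≤ R_L · ε/(1−ε) = 330 kΩ × 0.0530/0.9470 = 18.5 kΩ.
(Any R1, R2 with R2/(R1+R2) = 0.647 and R1‖R2 ≤ 18.5 kΩ will meet the spec.)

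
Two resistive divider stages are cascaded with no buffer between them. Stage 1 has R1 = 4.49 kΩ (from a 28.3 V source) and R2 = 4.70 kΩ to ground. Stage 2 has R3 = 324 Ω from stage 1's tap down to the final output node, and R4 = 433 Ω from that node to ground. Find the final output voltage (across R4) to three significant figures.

Stage 2 presents R3+R4 = 757.0 Ω as a load on stage 1's tap.
Stage 1's lower leg becomes R2‖(R3+R4) = 652.0 Ω, so V_mid = 28.3 × 652.0/5142 = 3.588 V.
Stage 2 is itself unloaded: V_out = V_mid × R4/(R3+R4) = 3.588 × 433/757.0 = 2.05 V.

V_out ≈ 2.05 V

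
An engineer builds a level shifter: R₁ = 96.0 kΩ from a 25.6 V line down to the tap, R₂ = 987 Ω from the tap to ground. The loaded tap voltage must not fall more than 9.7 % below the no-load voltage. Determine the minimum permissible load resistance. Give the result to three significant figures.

Output resistance R_th = R₁‖R₂ = (96000 × 987)/96990 = 977.0 Ω.
The fractional drop is R_th/(R_th + R_L); requiring this ≤ 0.0970 gives R_L ≥ R_th(1/0.0970 − 1) = 977.0 × 9.309 = 9.09 kΩ.

R_L(min) ≈ 9.09 kΩ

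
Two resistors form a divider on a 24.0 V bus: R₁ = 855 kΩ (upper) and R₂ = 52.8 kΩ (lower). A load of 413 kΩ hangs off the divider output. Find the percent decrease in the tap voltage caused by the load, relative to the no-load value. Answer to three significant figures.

10.7 %

Unloaded V = 24.0 × 52.8/907.8 = 1.3959 V.
Loaded: R₂‖R_L = 46.81 kΩ, giving V = 24.0 × 46.81/901.8 = 1.2459 V.
Drop = (1.3959 − 1.2459) / 1.3959 = 10.7 %.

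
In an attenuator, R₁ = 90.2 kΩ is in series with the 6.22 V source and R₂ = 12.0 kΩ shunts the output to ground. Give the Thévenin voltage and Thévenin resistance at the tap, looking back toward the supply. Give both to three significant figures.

V_th = 0.730 V, R_th = 10.6 kΩ

V_th is the open-circuit tap voltage: 6.22 × 12.0/(90.2 + 12.0) = 0.730 V.
With the supply zeroed, R₁ and R₂ appear in parallel from the tap: R_th = R₁‖R₂ = (90.2 × 12.0)/102.2 = 10.6 kΩ.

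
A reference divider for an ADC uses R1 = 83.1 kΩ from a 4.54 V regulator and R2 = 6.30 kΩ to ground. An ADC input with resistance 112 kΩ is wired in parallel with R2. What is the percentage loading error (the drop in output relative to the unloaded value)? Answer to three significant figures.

4.97 %

The divider's output (Thévenin) resistance is R1‖R2 = 5.856 kΩ.
Fractional drop under load = R_th/(R_th + R_L) = 5.856 / (5.856 + 112) = 0.04969.
So the output falls by 4.97 %.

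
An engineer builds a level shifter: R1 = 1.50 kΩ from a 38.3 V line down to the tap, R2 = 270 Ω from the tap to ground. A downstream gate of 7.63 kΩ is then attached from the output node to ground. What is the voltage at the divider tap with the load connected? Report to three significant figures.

V_out ≈ 5.67 V

The load sits in parallel with R2: R2‖R_L = (270 × 7630) / (270 + 7630) = 260.8 Ω.
V_out = 38.3 × 260.8 / (1500 + 260.8) = 38.3 × 260.8/1761 = 5.67 V.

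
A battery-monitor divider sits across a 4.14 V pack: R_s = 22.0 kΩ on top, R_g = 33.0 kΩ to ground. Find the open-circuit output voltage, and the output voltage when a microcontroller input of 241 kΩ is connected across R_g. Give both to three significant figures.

Open-circuit: V = 4.14 × 33.0/(22.0 + 33.0) = 2.48 V.
With the load, R_g becomes R_g‖R_L = 29.03 kΩ, so V = 4.14 × 29.03/51.03 = 2.36 V.

Unloaded: 2.48 V; loaded: 2.36 V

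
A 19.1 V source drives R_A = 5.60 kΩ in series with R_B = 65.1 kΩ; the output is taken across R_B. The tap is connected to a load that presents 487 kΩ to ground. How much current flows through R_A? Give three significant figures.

R_B‖R_L = 57.42 kΩ, so the source sees R_A + R_B‖R_L = 63.02 kΩ.
I = 19.1 V / 63.02 kΩ = 0.303 mA.

I ≈ 0.303 mA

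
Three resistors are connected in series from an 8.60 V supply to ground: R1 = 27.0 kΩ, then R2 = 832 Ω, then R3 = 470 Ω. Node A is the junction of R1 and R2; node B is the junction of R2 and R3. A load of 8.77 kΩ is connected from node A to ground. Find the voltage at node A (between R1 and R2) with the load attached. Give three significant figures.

V ≈ 0.347 V

Below node A the series string R2+R3 = 1302 Ω sits in parallel with the 8770 Ω load: 1134 Ω.
V_A = 8.60 × 1134/(27000 + 1134) = 0.347 V.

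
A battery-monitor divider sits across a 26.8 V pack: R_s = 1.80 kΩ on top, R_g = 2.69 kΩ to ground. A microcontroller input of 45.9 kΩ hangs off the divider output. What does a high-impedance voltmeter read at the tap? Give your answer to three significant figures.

The load sits in parallel with R_g: R_g‖R_L = (2.69 × 45.9) / (2.69 + 45.9) = 2.541 kΩ.
V_out = 26.8 × 2.541 / (1.80 + 2.541) = 26.8 × 2.541/4.341 = 15.7 V.

V_out ≈ 15.7 V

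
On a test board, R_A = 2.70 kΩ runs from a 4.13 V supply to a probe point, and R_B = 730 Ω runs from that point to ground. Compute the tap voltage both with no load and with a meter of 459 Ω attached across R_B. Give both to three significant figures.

Unloaded: 0.879 V; loaded: 0.390 V

Open-circuit: V = 4.13 × 730/(2700 + 730) = 0.879 V.
With the load, R_B becomes R_B‖R_L = 281.8 Ω, so V = 4.13 × 281.8/2982 = 0.390 V.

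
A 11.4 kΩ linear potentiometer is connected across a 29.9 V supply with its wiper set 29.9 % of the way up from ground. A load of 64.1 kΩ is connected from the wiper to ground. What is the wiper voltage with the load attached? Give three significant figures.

The wiper splits the pot into (1−α)R = 7.991 kΩ above and αR = 3.409 kΩ below.
Lower section ‖ load = 3.236 kΩ.
V_wiper = 29.9 × 3.236/(7.991 + 3.236) = 8.62 V.

V ≈ 8.62 V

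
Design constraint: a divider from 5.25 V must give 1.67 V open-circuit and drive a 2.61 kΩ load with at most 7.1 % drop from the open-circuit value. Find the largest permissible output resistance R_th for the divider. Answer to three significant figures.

R_th ≤ 199 Ω

Loading drop = R_th/(R_th + R_L) ≤ 0.0710, so R_th ≤ R_L · ε/(1−ε) = 2.61 kΩ × 0.0710/0.9290 = 199 Ω.
(Any R1, R2 with R2/(R1+R2) = 0.318 and R1‖R2 ≤ 199 Ω will meet the spec.)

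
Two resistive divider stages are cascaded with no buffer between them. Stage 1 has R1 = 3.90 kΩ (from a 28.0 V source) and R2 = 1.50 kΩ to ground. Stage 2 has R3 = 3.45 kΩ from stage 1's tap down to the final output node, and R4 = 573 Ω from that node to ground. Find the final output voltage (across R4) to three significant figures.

Stage 2 presents R3+R4 = 4023 Ω as a load on stage 1's tap.
Stage 1's lower leg becomes R2‖(R3+R4) = 1093 Ω, so V_mid = 28.0 × 1093/4993 = 6.128 V.
Stage 2 is itself unloaded: V_out = V_mid × R4/(R3+R4) = 6.128 × 573/4023 = 0.873 V.

V_out ≈ 0.873 V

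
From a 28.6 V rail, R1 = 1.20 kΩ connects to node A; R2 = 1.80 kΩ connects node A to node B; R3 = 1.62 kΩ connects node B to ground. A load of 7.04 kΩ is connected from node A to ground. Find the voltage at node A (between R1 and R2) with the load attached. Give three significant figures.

Below node A the series string R2+R3 = 3.420 kΩ sits in parallel with the 7.04 kΩ load: 2.302 kΩ.
V_A = 28.6 × 2.302/(1.20 + 2.302) = 18.8 V.

V ≈ 18.8 V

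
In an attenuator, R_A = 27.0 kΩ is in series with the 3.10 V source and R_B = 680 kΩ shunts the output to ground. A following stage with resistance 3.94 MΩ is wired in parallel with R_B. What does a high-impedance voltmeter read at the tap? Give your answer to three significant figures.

The load sits in parallel with R_B: R_B‖R_L = (680 × 3940) / (680 + 3940) = 579.9 kΩ.
V_out = 3.10 × 579.9 / (27.0 + 579.9) = 3.10 × 579.9/606.9 = 2.96 V.
(Unloaded it would have been 2.98 V.)

V_out ≈ 2.96 V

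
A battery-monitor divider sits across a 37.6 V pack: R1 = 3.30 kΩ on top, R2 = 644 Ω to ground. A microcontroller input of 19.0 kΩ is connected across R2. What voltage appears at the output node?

V_out ≈ 5.97 V

The load sits in parallel with R2: R2‖R_L = (644 × 19000) / (644 + 19000) = 622.9 Ω.
V_out = 37.6 × 622.9 / (3300 + 622.9) = 37.6 × 622.9/3923 = 5.97 V.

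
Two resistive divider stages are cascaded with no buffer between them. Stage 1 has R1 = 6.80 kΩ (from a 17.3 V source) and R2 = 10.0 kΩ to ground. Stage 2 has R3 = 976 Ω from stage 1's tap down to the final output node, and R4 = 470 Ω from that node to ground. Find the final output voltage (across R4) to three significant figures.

V_out ≈ 0.881 V

Stage 2 presents R3+R4 = 1446 Ω as a load on stage 1's tap.
Stage 1's lower leg becomes R2‖(R3+R4) = 1263 Ω, so V_mid = 17.3 × 1263/8063 = 2.710 V.
Stage 2 is itself unloaded: V_out = V_mid × R4/(R3+R4) = 2.710 × 470/1446 = 0.881 V.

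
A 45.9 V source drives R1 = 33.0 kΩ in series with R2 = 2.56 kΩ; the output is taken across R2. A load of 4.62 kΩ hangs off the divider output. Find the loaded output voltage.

The load sits in parallel with R2: R2‖R_L = (2.56 × 4.62) / (2.56 + 4.62) = 1.647 kΩ.
V_out = 45.9 × 1.647 / (33.0 + 1.647) = 45.9 × 1.647/34.65 = 2.18 V.

V_out ≈ 2.18 V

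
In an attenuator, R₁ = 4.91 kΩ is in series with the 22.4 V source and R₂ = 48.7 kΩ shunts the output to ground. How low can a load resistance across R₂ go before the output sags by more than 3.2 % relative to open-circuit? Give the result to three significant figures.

Output resistance R_th = R₁‖R₂ = (4.91 × 48.7)/53.61 = 4.460 kΩ.
The fractional drop is R_th/(R_th + R_L); requiring this ≤ 0.0320 gives R_L ≥ R_th(1/0.0320 − 1) = 4.460 × 30.25 = 135 kΩ.

R_L(min) ≈ 135 kΩ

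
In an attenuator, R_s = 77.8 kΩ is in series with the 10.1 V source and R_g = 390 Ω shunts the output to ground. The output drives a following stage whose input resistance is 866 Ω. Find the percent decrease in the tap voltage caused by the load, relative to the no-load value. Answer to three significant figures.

The divider's output (Thévenin) resistance is R_s‖R_g = 388.1 Ω.
Fractional drop under load = R_th/(R_th + R_L) = 388.1 / (388.1 + 866) = 0.3094.
So the output falls by 30.9 %.

30.9 %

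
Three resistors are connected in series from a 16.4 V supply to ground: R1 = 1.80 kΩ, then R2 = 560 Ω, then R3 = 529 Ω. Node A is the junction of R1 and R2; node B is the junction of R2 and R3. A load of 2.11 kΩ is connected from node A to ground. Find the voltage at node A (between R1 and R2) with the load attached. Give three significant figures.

Below node A the series string R2+R3 = 1089 Ω sits in parallel with the 2110 Ω load: 718.3 Ω.
V_A = 16.4 × 718.3/(1800 + 718.3) = 4.68 V.

V ≈ 4.68 V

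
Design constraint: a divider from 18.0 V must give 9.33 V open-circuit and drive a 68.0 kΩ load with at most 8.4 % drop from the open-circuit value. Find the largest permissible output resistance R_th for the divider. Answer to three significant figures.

R_th ≤ 6.24 kΩ

Loading drop = R_th/(R_th + R_L) ≤ 0.0840, so R_th ≤ R_L · ε/(1−ε) = 68.0 kΩ × 0.0840/0.9160 = 6.24 kΩ.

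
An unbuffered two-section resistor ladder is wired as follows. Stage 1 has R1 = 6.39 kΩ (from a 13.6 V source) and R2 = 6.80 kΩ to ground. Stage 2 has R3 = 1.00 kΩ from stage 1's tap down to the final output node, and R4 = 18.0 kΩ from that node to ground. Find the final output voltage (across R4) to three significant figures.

V_out ≈ 5.66 V

Stage 2 presents R3+R4 = 19.00 kΩ as a load on stage 1's tap.
Stage 1's lower leg becomes R2‖(R3+R4) = 5.008 kΩ, so V_mid = 13.6 × 5.008/11.40 = 5.975 V.
Stage 2 is itself unloaded: V_out = V_mid × R4/(R3+R4) = 5.975 × 18.0/19.00 = 5.66 V.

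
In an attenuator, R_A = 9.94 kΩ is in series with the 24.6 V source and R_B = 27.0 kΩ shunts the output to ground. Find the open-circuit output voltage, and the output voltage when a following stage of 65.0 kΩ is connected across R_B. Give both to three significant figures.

Unloaded: 18.0 V; loaded: 16.2 V

Open-circuit: V = 24.6 × 27.0/(9.94 + 27.0) = 18.0 V.
With the load, R_B becomes R_B‖R_L = 19.08 kΩ, so V = 24.6 × 19.08/29.02 = 16.2 V.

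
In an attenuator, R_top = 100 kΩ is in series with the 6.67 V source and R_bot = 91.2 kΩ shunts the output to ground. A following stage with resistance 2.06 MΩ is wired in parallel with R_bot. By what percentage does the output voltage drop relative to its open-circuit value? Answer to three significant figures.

The divider's output (Thévenin) resistance is R_top‖R_bot = 47.70 kΩ.
Fractional drop under load = R_th/(R_th + R_L) = 47.70 / (47.70 + 2060) = 0.02263.
So the output falls by 2.26 %.

2.26 %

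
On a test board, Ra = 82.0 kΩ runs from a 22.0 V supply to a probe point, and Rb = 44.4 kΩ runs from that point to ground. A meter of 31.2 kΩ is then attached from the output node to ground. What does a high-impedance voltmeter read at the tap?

V_out ≈ 4.02 V

The load sits in parallel with Rb: Rb‖R_L = (44.4 × 31.2) / (44.4 + 31.2) = 18.32 kΩ.
V_out = 22.0 × 18.32 / (82.0 + 18.32) = 22.0 × 18.32/100.3 = 4.02 V.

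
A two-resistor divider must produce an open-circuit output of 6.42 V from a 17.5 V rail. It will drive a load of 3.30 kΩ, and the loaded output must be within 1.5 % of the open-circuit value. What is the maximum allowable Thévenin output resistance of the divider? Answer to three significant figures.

R_th ≤ 50.3 Ω

Loading drop = R_th/(R_th + R_L) ≤ 0.0150, so R_th ≤ R_L · ε/(1−ε) = 3.30 kΩ × 0.0150/0.9850 = 50.3 Ω.
(Any R1, R2 with R2/(R1+R2) = 0.367 and R1‖R2 ≤ 50.3 Ω will meet the spec.)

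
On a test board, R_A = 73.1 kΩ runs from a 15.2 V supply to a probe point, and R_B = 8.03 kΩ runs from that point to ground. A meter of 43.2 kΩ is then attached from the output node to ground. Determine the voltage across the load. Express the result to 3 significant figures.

The load sits in parallel with R_B: R_B‖R_L = (8.03 × 43.2) / (8.03 + 43.2) = 6.771 kΩ.
V_out = 15.2 × 6.771 / (73.1 + 6.771) = 15.2 × 6.771/79.87 = 1.29 V.
(Unloaded it would have been 1.50 V.)

V_out ≈ 1.29 V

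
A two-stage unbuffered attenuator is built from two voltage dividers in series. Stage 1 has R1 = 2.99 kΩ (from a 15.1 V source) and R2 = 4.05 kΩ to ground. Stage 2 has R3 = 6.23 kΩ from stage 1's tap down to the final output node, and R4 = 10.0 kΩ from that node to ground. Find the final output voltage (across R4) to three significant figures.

Stage 2 presents R3+R4 = 16.23 kΩ as a load on stage 1's tap.
Stage 1's lower leg becomes R2‖(R3+R4) = 3.241 kΩ, so V_mid = 15.1 × 3.241/6.231 = 7.854 V.
Stage 2 is itself unloaded: V_out = V_mid × R4/(R3+R4) = 7.854 × 10.0/16.23 = 4.84 V.

V_out ≈ 4.84 V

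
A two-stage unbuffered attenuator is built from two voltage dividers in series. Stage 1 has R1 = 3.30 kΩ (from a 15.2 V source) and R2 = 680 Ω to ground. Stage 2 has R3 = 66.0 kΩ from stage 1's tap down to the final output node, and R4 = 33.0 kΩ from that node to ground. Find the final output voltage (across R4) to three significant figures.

Stage 2 presents R3+R4 = 99000 Ω as a load on stage 1's tap.
Stage 1's lower leg becomes R2‖(R3+R4) = 675.4 Ω, so V_mid = 15.2 × 675.4/3975 = 2.582 V.
Stage 2 is itself unloaded: V_out = V_mid × R4/(R3+R4) = 2.582 × 33000/99000 = 0.861 V.

V_out ≈ 0.861 V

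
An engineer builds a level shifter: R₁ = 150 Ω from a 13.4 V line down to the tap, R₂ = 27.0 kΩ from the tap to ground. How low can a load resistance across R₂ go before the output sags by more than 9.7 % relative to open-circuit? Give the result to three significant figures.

Output resistance R_th = R₁‖R₂ = (150 × 27000)/27150 = 149.2 Ω.
The fractional drop is R_th/(R_th + R_L); requiring this ≤ 0.0970 gives R_L ≥ R_th(1/0.0970 − 1) = 149.2 × 9.309 = 1.39 kΩ.

R_L(min) ≈ 1.39 kΩ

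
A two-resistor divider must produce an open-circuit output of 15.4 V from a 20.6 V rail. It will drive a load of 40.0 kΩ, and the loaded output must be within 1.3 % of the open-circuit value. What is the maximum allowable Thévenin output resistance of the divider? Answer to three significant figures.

Loading drop = R_th/(R_th + R_L) ≤ 0.0130, so R_th ≤ R_L · ε/(1−ε) = 40.0 kΩ × 0.0130/0.9870 = 527 Ω.

R_th ≤ 527 Ω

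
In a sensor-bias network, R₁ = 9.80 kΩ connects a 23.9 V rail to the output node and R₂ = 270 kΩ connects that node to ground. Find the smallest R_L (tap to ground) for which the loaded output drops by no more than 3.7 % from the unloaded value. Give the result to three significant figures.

Output resistance R_th = R₁‖R₂ = (9.80 × 270)/279.8 = 9.457 kΩ.
The fractional drop is R_th/(R_th + R_L); requiring this ≤ 0.0370 gives R_L ≥ R_th(1/0.0370 − 1) = 9.457 × 26.03 = 246 kΩ.

R_L(min) ≈ 246 kΩ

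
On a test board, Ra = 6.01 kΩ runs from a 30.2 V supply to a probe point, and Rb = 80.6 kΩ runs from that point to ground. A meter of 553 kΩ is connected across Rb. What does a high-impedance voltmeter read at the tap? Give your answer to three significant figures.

The load sits in parallel with Rb: Rb‖R_L = (80.6 × 553) / (80.6 + 553) = 70.35 kΩ.
V_out = 30.2 × 70.35 / (6.01 + 70.35) = 30.2 × 70.35/76.36 = 27.8 V.
(Unloaded it would have been 28.1 V.)

V_out ≈ 27.8 V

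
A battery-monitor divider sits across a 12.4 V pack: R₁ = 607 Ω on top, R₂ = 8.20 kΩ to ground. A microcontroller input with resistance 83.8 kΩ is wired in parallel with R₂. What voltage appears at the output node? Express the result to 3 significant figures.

The load sits in parallel with R₂: R₂‖R_L = (8200 × 83800) / (8200 + 83800) = 7469 Ω.
V_out = 12.4 × 7469 / (607 + 7469) = 12.4 × 7469/8076 = 11.5 V.

V_out ≈ 11.5 V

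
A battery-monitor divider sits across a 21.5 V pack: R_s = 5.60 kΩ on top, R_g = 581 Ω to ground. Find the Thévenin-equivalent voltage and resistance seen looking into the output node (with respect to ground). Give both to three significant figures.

V_th is the open-circuit tap voltage: 21.5 × 581/(5600 + 581) = 2.02 V.
With the supply zeroed, R_s and R_g appear in parallel from the tap: R_th = R_s‖R_g = (5600 × 581)/6181 = 526 Ω.

V_th = 2.02 V, R_th = 526 Ω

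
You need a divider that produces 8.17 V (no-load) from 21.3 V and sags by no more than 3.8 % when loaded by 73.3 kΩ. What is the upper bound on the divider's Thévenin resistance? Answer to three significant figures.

Loading drop = R_th/(R_th + R_L) ≤ 0.0380, so R_th ≤ R_L · ε/(1−ε) = 73.3 kΩ × 0.0380/0.9620 = 2.90 kΩ.
(Any R1, R2 with R2/(R1+R2) = 0.384 and R1‖R2 ≤ 2.90 kΩ will meet the spec.)

R_th ≤ 2.90 kΩ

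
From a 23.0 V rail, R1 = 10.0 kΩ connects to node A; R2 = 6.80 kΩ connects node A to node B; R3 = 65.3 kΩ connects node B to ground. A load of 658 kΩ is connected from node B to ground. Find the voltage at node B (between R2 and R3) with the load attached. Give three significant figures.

V ≈ 17.9 V

At node B, R3 is in parallel with the load: R3‖R_L = 59.40 kΩ.
Below node A the resistance is R2 + (R3‖R_L) = 66.20 kΩ, so V_A = 23.0 × 66.20/76.20 = 19.98 V.
Then V_B = V_A × (R3‖R_L)/(R2 + R3‖R_L) = 19.98 × 59.40/66.20 = 17.9 V.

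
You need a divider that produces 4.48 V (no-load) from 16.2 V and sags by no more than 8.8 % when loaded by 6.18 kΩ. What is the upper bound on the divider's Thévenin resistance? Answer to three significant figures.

R_th ≤ 596 Ω

Loading drop = R_th/(R_th + R_L) ≤ 0.0880, so R_th ≤ R_L · ε/(1−ε) = 6.18 kΩ × 0.0880/0.9120 = 596 Ω.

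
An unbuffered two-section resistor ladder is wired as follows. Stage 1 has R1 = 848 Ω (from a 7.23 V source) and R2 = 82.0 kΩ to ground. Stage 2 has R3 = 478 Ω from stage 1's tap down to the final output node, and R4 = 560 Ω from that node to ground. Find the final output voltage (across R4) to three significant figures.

Stage 2 presents R3+R4 = 1038 Ω as a load on stage 1's tap.
Stage 1's lower leg becomes R2‖(R3+R4) = 1025 Ω, so V_mid = 7.23 × 1025/1873 = 3.957 V.
Stage 2 is itself unloaded: V_out = V_mid × R4/(R3+R4) = 3.957 × 560/1038 = 2.13 V.

V_out ≈ 2.13 V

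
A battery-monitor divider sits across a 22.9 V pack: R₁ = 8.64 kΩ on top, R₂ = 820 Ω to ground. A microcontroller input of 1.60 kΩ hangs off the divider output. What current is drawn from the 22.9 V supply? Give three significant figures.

I ≈ 2.49 mA

R₂‖R_L = 542.1 Ω, so the source sees R₁ + R₂‖R_L = 9182 Ω.
I = 22.9 V / 9182 Ω = 2.49 mA.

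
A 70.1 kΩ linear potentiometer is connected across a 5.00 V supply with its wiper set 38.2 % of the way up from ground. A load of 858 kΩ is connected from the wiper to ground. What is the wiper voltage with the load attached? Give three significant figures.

The wiper splits the pot into (1−α)R = 43.32 kΩ above and αR = 26.78 kΩ below.
Lower section ‖ load = 25.97 kΩ.
V_wiper = 5.00 × 25.97/(43.32 + 25.97) = 1.87 V.

V ≈ 1.87 V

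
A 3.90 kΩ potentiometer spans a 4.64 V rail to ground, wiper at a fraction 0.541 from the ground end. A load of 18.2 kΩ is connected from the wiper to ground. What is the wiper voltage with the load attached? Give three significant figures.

The wiper splits the pot into (1−α)R = 1.790 kΩ above and αR = 2.110 kΩ below.
Lower section ‖ load = 1.891 kΩ.
V_wiper = 4.64 × 1.891/(1.790 + 1.891) = 2.38 V.

V ≈ 2.38 V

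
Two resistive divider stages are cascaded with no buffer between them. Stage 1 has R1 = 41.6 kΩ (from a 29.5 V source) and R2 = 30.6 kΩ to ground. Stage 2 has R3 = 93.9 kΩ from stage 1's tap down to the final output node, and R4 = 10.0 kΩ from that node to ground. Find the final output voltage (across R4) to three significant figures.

V_out ≈ 1.03 V

Stage 2 presents R3+R4 = 103.9 kΩ as a load on stage 1's tap.
Stage 1's lower leg becomes R2‖(R3+R4) = 23.64 kΩ, so V_mid = 29.5 × 23.64/65.24 = 10.69 V.
Stage 2 is itself unloaded: V_out = V_mid × R4/(R3+R4) = 10.69 × 10.0/103.9 = 1.03 V.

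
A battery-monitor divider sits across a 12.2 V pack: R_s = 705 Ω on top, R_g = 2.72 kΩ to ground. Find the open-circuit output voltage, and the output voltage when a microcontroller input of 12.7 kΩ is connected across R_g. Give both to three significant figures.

Unloaded: 9.69 V; loaded: 9.28 V

Open-circuit: V = 12.2 × 2720/(705 + 2720) = 9.69 V.
With the load, R_g becomes R_g‖R_L = 2240 Ω, so V = 12.2 × 2240/2945 = 9.28 V.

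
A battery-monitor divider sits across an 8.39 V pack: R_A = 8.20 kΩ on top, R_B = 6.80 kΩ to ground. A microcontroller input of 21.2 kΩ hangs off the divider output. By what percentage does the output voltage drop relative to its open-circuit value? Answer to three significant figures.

The divider's output (Thévenin) resistance is R_A‖R_B = 3.717 kΩ.
Fractional drop under load = R_th/(R_th + R_L) = 3.717 / (3.717 + 21.2) = 0.1492.
So the output falls by 14.9 %.

14.9 %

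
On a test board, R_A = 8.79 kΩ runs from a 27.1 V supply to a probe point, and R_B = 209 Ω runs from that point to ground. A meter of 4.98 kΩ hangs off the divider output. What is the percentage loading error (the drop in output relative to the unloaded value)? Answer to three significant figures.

3.94 %

The divider's output (Thévenin) resistance is R_A‖R_B = 204.1 Ω.
Fractional drop under load = R_th/(R_th + R_L) = 204.1 / (204.1 + 4980) = 0.03938.
So the output falls by 3.94 %.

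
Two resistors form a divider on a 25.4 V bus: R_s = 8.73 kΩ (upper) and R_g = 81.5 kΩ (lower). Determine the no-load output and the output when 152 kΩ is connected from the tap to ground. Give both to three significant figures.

Unloaded: 22.9 V; loaded: 21.8 V

Open-circuit: V = 25.4 × 81.5/(8.73 + 81.5) = 22.9 V.
With the load, R_g becomes R_g‖R_L = 53.05 kΩ, so V = 25.4 × 53.05/61.78 = 21.8 V.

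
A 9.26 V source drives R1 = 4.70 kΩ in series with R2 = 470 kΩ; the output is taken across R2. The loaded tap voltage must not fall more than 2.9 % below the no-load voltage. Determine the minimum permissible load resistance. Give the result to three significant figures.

Output resistance R_th = R1‖R2 = (4.70 × 470)/474.7 = 4.653 kΩ.
The fractional drop is R_th/(R_th + R_L); requiring this ≤ 0.0290 gives R_L ≥ R_th(1/0.0290 − 1) = 4.653 × 33.48 = 156 kΩ.

R_L(min) ≈ 156 kΩ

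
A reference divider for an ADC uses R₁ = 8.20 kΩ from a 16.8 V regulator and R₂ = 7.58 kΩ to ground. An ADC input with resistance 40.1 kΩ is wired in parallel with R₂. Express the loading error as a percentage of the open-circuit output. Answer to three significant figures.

8.94 %

The divider's output (Thévenin) resistance is R₁‖R₂ = 3.939 kΩ.
Fractional drop under load = R_th/(R_th + R_L) = 3.939 / (3.939 + 40.1) = 0.08944.
So the output falls by 8.94 %.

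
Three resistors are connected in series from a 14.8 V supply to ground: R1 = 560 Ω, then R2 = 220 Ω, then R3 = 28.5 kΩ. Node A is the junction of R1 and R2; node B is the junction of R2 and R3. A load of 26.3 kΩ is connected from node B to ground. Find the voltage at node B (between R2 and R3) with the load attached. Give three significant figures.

At node B, R3 is in parallel with the load: R3‖R_L = 13680 Ω.
Below node A the resistance is R2 + (R3‖R_L) = 13900 Ω, so V_A = 14.8 × 13900/14460 = 14.23 V.
Then V_B = V_A × (R3‖R_L)/(R2 + R3‖R_L) = 14.23 × 13680/13900 = 14.0 V.

V ≈ 14.0 V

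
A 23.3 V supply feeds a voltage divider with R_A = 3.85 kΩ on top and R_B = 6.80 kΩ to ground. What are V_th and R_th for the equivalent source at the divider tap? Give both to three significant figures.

V_th is the open-circuit tap voltage: 23.3 × 6.80/(3.85 + 6.80) = 14.9 V.
With the supply zeroed, R_A and R_B appear in parallel from the tap: R_th = R_A‖R_B = (3.85 × 6.80)/10.65 = 2.46 kΩ.

V_th = 14.9 V, R_th = 2.46 kΩ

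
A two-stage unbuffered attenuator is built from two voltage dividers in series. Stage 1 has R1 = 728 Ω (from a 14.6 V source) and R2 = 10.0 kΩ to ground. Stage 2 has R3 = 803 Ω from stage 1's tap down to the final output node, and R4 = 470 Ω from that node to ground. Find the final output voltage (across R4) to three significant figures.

V_out ≈ 3.28 V

Stage 2 presents R3+R4 = 1273 Ω as a load on stage 1's tap.
Stage 1's lower leg becomes R2‖(R3+R4) = 1129 Ω, so V_mid = 14.6 × 1129/1857 = 8.877 V.
Stage 2 is itself unloaded: V_out = V_mid × R4/(R3+R4) = 8.877 × 470/1273 = 3.28 V.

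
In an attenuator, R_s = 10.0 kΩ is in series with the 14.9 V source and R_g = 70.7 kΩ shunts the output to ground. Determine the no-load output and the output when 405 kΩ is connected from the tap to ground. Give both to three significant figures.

Open-circuit: V = 14.9 × 70.7/(10.0 + 70.7) = 13.1 V.
With the load, R_g becomes R_g‖R_L = 60.19 kΩ, so V = 14.9 × 60.19/70.19 = 12.8 V.

Unloaded: 13.1 V; loaded: 12.8 V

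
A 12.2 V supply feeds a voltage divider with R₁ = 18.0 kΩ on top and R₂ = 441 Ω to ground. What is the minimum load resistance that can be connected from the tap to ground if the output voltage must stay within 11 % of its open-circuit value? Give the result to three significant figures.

R_L(min) ≈ 3.48 kΩ

Output resistance R_th = R₁‖R₂ = (18000 × 441)/18440 = 430.5 Ω.
The fractional drop is R_th/(R_th + R_L); requiring this ≤ 0.110 gives R_L ≥ R_th(1/0.110 − 1) = 430.5 × 8.091 = 3.48 kΩ.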